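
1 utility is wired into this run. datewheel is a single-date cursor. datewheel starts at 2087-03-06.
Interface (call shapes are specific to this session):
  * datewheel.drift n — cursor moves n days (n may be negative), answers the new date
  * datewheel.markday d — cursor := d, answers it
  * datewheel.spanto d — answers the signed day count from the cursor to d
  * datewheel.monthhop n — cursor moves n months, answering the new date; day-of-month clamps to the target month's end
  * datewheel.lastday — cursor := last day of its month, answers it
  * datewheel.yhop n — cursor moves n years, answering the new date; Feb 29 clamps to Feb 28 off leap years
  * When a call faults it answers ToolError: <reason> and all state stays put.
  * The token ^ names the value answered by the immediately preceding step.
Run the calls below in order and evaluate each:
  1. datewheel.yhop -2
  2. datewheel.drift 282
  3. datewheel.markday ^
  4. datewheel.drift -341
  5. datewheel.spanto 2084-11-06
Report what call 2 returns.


·→ datewheel.yhop(n=-2)
·← 2085-03-06
·→ datewheel.drift(n=282)
·← 2085-12-13
·→ datewheel.markday(d=^)
·← 2085-12-13
·→ datewheel.drift(n=-341)
·← 2085-01-06
·→ datewheel.spanto(d=2084-11-06)
·← -61

Answer: 2085-12-13


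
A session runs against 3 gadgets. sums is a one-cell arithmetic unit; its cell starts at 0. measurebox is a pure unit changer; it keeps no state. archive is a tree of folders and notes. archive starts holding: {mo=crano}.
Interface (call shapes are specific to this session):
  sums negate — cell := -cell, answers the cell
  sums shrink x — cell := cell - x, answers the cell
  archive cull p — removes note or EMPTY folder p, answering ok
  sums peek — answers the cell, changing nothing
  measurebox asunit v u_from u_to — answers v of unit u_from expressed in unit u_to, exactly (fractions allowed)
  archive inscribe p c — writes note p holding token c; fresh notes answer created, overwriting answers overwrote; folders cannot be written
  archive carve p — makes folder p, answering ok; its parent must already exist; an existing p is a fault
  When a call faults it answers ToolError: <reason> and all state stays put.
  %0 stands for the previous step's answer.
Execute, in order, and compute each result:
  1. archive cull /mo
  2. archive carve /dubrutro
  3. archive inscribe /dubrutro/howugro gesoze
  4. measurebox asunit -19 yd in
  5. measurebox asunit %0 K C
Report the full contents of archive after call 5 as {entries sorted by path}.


Answer: {dubrutro/, dubrutro/howugro=gesoze}

Derivation:
Step: archive cull[p='/mo']
Result: ok
Step: archive carve[p='/dubrutro']
Result: ok
Step: archive inscribe[p='/dubrutro/howugro'; c='gesoze']
Result: created
Step: measurebox asunit[v='-19'; u_from='yd'; u_to='in']
Result: -684
Step: measurebox asunit[v='%0'; u_from='K'; u_to='C']
Result: -19143/20


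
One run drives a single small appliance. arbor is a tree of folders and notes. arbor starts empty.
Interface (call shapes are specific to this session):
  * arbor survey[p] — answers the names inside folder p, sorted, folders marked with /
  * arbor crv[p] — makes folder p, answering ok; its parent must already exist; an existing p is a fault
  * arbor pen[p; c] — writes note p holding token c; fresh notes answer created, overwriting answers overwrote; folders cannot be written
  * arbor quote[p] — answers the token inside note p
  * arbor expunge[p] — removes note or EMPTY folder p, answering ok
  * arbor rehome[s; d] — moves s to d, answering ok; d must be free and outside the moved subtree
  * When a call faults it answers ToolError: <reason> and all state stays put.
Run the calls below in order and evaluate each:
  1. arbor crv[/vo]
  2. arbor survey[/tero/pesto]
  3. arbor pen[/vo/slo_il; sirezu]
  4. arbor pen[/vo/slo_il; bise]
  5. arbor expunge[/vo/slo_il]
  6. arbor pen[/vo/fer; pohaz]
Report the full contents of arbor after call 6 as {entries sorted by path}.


==> arbor crv(p=/vo)
<== ok
==> arbor survey(p=/tero/pesto)
<== ToolError: not found
==> arbor pen(p=/vo/slo_il, c=sirezu)
<== created
==> arbor pen(p=/vo/slo_il, c=bise)
<== overwrote
==> arbor expunge(p=/vo/slo_il)
<== ok
==> arbor pen(p=/vo/fer, c=pohaz)
<== created

Answer: {vo/, vo/fer=pohaz}


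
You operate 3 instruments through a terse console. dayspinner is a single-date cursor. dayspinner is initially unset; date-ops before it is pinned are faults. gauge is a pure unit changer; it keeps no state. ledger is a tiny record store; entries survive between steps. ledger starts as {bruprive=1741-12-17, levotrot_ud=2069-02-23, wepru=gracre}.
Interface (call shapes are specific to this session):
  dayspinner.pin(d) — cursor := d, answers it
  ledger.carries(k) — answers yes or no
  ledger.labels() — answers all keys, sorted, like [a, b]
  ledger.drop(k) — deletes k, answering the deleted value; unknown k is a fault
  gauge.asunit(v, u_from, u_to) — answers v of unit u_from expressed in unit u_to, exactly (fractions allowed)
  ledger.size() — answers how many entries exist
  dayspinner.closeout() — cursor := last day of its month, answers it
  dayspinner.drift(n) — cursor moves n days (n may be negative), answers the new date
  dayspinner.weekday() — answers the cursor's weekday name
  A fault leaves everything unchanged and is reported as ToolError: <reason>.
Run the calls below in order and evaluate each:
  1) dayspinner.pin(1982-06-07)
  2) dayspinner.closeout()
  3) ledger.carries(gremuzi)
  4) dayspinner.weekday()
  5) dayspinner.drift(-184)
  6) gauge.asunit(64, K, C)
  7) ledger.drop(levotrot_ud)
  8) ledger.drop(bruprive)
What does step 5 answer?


I run pin on d→1982-06-07, and observe 1982-06-07.
I try closeout(), which returns 1982-06-30.
I run carries on k→gremuzi, which returns no.
I run weekday(), and see Wednesday.
Now I run drift on n→-184, and observe 1981-12-28.
Calling asunit on v→64, u_from→K, u_to→C: -4183/20.
Invoking drop on k→levotrot_ud, and get 2069-02-23.
Then drop on k→bruprive, and see 1741-12-17.

Answer: 1981-12-28


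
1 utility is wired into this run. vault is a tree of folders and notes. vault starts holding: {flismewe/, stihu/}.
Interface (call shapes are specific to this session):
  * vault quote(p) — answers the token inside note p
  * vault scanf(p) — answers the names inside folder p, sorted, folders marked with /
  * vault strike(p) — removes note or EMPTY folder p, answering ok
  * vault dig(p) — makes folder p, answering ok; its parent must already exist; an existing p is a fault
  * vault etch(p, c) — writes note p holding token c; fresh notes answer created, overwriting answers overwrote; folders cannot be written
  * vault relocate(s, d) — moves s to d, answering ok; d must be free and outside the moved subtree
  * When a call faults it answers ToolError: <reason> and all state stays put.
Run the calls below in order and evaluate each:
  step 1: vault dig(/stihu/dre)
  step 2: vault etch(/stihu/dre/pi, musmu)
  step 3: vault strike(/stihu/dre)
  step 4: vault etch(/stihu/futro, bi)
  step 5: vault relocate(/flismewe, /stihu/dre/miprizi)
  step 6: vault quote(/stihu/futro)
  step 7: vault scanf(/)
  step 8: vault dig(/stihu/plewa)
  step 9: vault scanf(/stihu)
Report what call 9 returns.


==> vault dig(p=/stihu/dre)
<== ok
==> vault etch(p=/stihu/dre/pi, c=musmu)
<== created
==> vault strike(p=/stihu/dre)
<== ToolError: not empty
==> vault etch(p=/stihu/futro, c=bi)
<== created
==> vault relocate(s=/flismewe, d=/stihu/dre/miprizi)
<== ok
==> vault quote(p=/stihu/futro)
<== bi
==> vault scanf(p=/)
<== [stihu/]
==> vault dig(p=/stihu/plewa)
<== ok
==> vault scanf(p=/stihu)
<== [dre/, futro, plewa/]

Answer: [dre/, futro, plewa/]


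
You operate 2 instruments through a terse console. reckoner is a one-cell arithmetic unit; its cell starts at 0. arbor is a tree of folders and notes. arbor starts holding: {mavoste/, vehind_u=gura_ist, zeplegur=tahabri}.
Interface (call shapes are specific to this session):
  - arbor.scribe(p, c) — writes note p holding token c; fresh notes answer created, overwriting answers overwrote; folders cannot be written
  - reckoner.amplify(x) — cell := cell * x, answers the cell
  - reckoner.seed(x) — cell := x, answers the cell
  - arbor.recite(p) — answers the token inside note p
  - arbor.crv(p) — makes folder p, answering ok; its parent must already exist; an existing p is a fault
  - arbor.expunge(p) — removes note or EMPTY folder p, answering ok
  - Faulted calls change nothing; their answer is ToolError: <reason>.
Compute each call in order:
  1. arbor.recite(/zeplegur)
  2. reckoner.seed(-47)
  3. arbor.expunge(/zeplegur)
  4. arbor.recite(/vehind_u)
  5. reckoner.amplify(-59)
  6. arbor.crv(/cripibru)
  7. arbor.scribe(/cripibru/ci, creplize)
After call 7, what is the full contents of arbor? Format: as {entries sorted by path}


Act: arbor.recite[p: /zeplegur]
Obs: tahabri
Act: reckoner.seed[x: -47]
Obs: -47
Act: arbor.expunge[p: /zeplegur]
Obs: ok
Act: arbor.recite[p: /vehind_u]
Obs: gura_ist
Act: reckoner.amplify[x: -59]
Obs: 2773
Act: arbor.crv[p: /cripibru]
Obs: ok
Act: arbor.scribe[p: /cripibru/ci; c: creplize]
Obs: created

Answer: {cripibru/, cripibru/ci=creplize, mavoste/, vehind_u=gura_ist}


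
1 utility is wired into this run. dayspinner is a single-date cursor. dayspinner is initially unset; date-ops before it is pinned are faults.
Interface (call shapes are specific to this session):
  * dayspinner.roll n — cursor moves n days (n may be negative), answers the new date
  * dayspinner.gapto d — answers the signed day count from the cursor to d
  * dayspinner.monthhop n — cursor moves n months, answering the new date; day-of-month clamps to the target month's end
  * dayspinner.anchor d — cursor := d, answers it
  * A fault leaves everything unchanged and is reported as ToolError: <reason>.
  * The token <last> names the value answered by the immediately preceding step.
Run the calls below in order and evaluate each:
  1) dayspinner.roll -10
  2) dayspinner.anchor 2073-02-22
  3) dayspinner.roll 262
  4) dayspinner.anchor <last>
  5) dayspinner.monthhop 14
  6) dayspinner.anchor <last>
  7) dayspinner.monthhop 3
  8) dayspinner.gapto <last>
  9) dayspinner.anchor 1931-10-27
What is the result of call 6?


CALL dayspinner.roll[-10]
RET  ToolError: no date set
CALL dayspinner.anchor[2073-02-22]
RET  2073-02-22
CALL dayspinner.roll[262]
RET  2073-11-11
CALL dayspinner.anchor[<last>]
RET  2073-11-11
CALL dayspinner.monthhop[14]
RET  2075-01-11
CALL dayspinner.anchor[<last>]
RET  2075-01-11
CALL dayspinner.monthhop[3]
RET  2075-04-11
CALL dayspinner.gapto[<last>]
RET  0
CALL dayspinner.anchor[1931-10-27]
RET  1931-10-27

Answer: 2075-01-11


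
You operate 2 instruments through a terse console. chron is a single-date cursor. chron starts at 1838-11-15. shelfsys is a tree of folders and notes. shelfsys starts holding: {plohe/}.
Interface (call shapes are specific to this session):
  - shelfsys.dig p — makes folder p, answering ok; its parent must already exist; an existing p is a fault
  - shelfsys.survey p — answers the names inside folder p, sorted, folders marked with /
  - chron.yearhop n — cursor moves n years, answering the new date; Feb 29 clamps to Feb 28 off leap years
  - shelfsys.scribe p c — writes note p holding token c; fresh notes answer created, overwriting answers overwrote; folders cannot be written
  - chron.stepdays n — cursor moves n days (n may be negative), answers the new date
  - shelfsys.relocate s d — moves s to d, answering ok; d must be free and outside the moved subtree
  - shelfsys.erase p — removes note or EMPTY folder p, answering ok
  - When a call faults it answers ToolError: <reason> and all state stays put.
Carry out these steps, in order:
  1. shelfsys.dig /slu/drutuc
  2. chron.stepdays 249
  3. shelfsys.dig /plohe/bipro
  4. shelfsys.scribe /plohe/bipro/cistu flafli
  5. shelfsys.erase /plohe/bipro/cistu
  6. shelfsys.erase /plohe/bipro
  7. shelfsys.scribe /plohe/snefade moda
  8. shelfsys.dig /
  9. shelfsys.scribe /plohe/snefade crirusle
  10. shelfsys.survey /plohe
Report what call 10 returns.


% shelfsys.dig p='/slu/drutuc'
[out] ToolError: no parent
% chron.stepdays n='249'
[out] 1839-07-22
% shelfsys.dig p='/plohe/bipro'
[out] ok
% shelfsys.scribe p='/plohe/bipro/cistu' c='flafli'
[out] created
% shelfsys.erase p='/plohe/bipro/cistu'
[out] ok
% shelfsys.erase p='/plohe/bipro'
[out] ok
% shelfsys.scribe p='/plohe/snefade' c='moda'
[out] created
% shelfsys.dig p='/'
[out] ToolError: exists
% shelfsys.scribe p='/plohe/snefade' c='crirusle'
[out] overwrote
% shelfsys.survey p='/plohe'
[out] [snefade]

Answer: [snefade]


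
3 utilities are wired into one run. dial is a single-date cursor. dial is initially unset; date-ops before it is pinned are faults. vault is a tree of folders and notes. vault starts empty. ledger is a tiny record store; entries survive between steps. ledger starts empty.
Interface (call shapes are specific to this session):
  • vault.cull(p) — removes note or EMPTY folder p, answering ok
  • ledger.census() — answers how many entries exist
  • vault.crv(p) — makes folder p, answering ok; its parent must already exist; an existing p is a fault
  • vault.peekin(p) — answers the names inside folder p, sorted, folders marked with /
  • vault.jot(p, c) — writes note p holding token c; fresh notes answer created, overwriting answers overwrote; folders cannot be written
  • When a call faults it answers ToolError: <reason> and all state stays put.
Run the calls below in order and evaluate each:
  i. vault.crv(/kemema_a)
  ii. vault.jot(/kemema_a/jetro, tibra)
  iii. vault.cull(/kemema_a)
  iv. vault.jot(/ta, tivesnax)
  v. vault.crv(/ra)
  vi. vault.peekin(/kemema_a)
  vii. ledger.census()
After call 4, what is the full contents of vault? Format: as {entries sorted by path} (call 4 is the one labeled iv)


% vault.crv(p: /kemema_a) => ok
% vault.jot(p: /kemema_a/jetro, c: tibra) => created
% vault.cull(p: /kemema_a) => ToolError: not empty
% vault.jot(p: /ta, c: tivesnax) => created
% vault.crv(p: /ra) => ok
% vault.peekin(p: /kemema_a) => [jetro]
% ledger.census() => 0

Answer: {kemema_a/, kemema_a/jetro=tibra, ta=tivesnax}


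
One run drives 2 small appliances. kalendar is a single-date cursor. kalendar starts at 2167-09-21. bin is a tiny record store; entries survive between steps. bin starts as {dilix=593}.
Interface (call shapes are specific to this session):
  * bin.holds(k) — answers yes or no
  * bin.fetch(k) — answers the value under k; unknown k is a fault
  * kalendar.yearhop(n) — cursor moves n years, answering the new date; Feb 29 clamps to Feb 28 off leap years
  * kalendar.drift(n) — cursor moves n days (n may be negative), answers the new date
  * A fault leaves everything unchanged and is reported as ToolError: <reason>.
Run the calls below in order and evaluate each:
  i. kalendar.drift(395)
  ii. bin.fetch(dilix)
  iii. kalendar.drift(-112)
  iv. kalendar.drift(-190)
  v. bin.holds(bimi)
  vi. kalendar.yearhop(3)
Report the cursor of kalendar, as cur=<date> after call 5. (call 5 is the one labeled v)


I use kalendar.drift with n: 395: 2168-10-20.
Invoking bin.fetch with k: dilix, and get 593.
Then kalendar.drift with n: -112: 2168-06-30.
I call kalendar.drift with n: -190, and observe 2167-12-23.
I call bin.holds with k: bimi, giving no.
Next I call kalendar.yearhop with n: 3, which returns 2170-12-23.

Answer: cur=2167-12-23


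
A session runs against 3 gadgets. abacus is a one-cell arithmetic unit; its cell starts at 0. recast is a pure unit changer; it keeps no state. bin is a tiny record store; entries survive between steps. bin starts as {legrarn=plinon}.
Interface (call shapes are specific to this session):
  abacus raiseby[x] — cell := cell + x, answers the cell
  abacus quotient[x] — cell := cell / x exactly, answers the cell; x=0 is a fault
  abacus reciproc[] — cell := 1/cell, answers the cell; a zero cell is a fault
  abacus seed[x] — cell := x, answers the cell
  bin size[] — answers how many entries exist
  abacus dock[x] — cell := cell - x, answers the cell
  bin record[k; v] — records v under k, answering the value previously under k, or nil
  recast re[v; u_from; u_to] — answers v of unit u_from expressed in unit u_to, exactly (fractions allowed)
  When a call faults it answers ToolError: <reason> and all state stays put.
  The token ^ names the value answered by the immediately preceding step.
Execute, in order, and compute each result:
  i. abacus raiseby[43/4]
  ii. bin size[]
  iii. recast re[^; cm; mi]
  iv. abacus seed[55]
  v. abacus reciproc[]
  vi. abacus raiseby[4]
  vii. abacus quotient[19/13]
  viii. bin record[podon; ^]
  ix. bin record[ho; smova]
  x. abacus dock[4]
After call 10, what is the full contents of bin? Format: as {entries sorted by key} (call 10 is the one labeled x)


Answer: {ho=smova, legrarn=plinon, podon=2873/1045}

Derivation:
CALL abacus raiseby[x: 43/4]
RET  43/4
CALL bin size[]
RET  1
CALL recast re[v: ^; u_from: cm; u_to: mi]
RET  5/804672
CALL abacus seed[x: 55]
RET  55
CALL abacus reciproc[]
RET  1/55
CALL abacus raiseby[x: 4]
RET  221/55
CALL abacus quotient[x: 19/13]
RET  2873/1045
CALL bin record[k: podon; v: ^]
RET  nil
CALL bin record[k: ho; v: smova]
RET  nil
CALL abacus dock[x: 4]
RET  -1307/1045


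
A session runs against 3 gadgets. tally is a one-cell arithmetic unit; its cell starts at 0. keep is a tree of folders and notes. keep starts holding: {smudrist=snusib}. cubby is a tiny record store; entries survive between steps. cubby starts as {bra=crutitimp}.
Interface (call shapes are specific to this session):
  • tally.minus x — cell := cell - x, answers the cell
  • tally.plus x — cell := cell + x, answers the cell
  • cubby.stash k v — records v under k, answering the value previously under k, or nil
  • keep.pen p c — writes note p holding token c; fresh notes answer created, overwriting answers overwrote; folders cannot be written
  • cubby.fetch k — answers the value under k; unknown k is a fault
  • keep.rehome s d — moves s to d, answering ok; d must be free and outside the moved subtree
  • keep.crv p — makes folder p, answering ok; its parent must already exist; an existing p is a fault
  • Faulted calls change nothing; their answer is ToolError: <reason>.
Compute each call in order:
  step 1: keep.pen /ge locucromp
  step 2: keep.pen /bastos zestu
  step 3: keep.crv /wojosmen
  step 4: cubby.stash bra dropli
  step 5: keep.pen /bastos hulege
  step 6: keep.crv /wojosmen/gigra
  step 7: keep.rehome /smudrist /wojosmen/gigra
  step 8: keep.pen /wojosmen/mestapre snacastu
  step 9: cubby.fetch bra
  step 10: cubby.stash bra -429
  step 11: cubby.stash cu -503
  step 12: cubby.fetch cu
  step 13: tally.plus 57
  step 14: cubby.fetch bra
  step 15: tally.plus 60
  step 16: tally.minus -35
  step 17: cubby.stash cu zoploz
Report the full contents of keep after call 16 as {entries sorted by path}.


Answer: {bastos=hulege, ge=locucromp, smudrist=snusib, wojosmen/, wojosmen/gigra/, wojosmen/mestapre=snacastu}

Derivation:
$ keep.pen p='/ge' c='locucromp'
[out] created
$ keep.pen p='/bastos' c='zestu'
[out] created
$ keep.crv p='/wojosmen'
[out] ok
$ cubby.stash k='bra' v='dropli'
[out] crutitimp
$ keep.pen p='/bastos' c='hulege'
[out] overwrote
$ keep.crv p='/wojosmen/gigra'
[out] ok
$ keep.rehome s='/smudrist' d='/wojosmen/gigra'
[out] ToolError: exists
$ keep.pen p='/wojosmen/mestapre' c='snacastu'
[out] created
$ cubby.fetch k='bra'
[out] dropli
$ cubby.stash k='bra' v='-429'
[out] dropli
$ cubby.stash k='cu' v='-503'
[out] nil
$ cubby.fetch k='cu'
[out] -503
$ tally.plus x='57'
[out] 57
$ cubby.fetch k='bra'
[out] -429
$ tally.plus x='60'
[out] 117
$ tally.minus x='-35'
[out] 152
$ cubby.stash k='cu' v='zoploz'
[out] -503


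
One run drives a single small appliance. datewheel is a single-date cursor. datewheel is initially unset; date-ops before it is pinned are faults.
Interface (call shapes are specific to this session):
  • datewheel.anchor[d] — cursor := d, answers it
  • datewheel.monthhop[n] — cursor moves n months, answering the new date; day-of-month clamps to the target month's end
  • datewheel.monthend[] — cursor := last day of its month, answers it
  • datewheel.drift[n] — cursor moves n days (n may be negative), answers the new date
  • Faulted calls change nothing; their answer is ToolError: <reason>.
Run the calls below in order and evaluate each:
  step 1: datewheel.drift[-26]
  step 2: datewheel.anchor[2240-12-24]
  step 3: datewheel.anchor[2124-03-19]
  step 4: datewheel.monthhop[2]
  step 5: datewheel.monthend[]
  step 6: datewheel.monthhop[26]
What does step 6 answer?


Answer: 2126-07-31

Derivation:
% datewheel.drift n=-26
[out] ToolError: no date set
% datewheel.anchor d=2240-12-24
[out] 2240-12-24
% datewheel.anchor d=2124-03-19
[out] 2124-03-19
% datewheel.monthhop n=2
[out] 2124-05-19
% datewheel.monthend
[out] 2124-05-31
% datewheel.monthhop n=26
[out] 2126-07-31


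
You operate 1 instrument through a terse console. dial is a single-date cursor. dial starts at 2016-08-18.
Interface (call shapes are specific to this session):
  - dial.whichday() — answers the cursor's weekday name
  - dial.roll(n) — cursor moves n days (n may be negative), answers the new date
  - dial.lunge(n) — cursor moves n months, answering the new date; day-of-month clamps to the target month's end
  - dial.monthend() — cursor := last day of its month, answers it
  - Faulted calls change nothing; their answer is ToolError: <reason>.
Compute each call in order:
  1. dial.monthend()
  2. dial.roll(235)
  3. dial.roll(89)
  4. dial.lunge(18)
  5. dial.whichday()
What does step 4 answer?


;; 1. monthend() => 2016-08-31
;; 2. roll(n=235) => 2017-04-23
;; 3. roll(n=89) => 2017-07-21
;; 4. lunge(n=18) => 2019-01-21
;; 5. whichday() => Monday

Answer: 2019-01-21


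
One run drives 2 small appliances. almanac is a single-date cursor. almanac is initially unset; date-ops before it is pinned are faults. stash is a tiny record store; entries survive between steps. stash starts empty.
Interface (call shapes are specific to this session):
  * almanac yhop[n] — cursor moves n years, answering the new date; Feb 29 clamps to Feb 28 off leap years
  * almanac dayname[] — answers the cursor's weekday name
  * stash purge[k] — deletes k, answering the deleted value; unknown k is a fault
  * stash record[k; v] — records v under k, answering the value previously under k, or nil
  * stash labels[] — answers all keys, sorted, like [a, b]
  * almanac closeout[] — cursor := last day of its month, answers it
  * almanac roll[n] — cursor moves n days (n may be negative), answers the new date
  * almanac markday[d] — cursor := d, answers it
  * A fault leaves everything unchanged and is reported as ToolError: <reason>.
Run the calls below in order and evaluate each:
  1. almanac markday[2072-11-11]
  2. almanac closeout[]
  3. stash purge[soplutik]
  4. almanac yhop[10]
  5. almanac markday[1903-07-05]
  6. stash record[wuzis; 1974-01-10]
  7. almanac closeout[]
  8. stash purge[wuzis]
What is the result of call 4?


Answer: 2082-11-30

Derivation:
Do: almanac markday[d=2072-11-11]
See: 2072-11-11
Do: almanac closeout[]
See: 2072-11-30
Do: stash purge[k=soplutik]
See: ToolError: no such key soplutik
Do: almanac yhop[n=10]
See: 2082-11-30
Do: almanac markday[d=1903-07-05]
See: 1903-07-05
Do: stash record[k=wuzis; v=1974-01-10]
See: nil
Do: almanac closeout[]
See: 1903-07-31
Do: stash purge[k=wuzis]
See: 1974-01-10


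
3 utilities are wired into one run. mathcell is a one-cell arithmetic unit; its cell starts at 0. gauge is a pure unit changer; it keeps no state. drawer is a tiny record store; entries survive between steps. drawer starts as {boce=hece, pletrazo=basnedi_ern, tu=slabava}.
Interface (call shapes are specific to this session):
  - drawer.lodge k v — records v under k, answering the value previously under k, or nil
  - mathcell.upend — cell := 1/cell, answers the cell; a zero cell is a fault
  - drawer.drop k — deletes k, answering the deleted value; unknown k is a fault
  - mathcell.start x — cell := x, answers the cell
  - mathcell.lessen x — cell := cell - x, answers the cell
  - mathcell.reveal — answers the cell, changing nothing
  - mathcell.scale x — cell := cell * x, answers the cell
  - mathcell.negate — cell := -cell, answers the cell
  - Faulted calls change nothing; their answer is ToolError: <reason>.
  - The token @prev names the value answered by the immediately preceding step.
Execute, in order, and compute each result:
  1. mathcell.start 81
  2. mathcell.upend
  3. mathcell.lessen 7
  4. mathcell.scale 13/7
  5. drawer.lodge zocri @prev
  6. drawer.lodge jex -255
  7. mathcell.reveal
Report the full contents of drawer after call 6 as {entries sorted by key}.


Answer: {boce=hece, jex=-255, pletrazo=basnedi_ern, tu=slabava, zocri=-7358/567}

Derivation:
Then start using 81, — result: 81.
Then upend(), — result: 1/81.
Using lessen using 7: -566/81.
I run scale using 13/7, which returns -7358/567.
I try lodge using zocri, @prev, and get nil.
Then lodge using jex, -255, — result: nil.
Then reveal(), and see -7358/567.


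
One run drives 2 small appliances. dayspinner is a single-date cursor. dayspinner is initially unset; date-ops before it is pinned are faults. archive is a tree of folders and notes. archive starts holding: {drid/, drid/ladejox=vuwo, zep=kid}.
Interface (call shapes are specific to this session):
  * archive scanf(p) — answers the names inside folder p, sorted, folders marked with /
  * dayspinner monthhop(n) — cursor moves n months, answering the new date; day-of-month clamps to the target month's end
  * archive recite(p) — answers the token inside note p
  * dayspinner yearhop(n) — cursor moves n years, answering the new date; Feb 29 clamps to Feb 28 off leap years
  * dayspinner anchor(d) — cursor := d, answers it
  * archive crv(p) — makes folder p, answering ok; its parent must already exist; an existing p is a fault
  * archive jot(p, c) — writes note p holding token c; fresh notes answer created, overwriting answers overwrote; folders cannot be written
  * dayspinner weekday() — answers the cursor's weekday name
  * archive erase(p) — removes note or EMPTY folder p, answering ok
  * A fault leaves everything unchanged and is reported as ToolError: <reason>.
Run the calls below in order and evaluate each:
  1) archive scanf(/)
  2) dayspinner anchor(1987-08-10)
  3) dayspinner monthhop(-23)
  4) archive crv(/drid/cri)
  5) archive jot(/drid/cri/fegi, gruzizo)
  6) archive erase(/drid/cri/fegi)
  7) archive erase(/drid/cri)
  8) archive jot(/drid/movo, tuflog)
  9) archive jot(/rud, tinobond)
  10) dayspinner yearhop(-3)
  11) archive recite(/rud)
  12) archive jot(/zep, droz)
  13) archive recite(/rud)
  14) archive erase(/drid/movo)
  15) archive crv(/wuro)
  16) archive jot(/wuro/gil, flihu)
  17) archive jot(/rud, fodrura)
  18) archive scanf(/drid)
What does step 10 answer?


-> archive scanf(/)
<- [drid/, zep]
-> dayspinner anchor(1987-08-10)
<- 1987-08-10
-> dayspinner monthhop(-23)
<- 1985-09-10
-> archive crv(/drid/cri)
<- ok
-> archive jot(/drid/cri/fegi, gruzizo)
<- created
-> archive erase(/drid/cri/fegi)
<- ok
-> archive erase(/drid/cri)
<- ok
-> archive jot(/drid/movo, tuflog)
<- created
-> archive jot(/rud, tinobond)
<- created
-> dayspinner yearhop(-3)
<- 1982-09-10
-> archive recite(/rud)
<- tinobond
-> archive jot(/zep, droz)
<- overwrote
-> archive recite(/rud)
<- tinobond
-> archive erase(/drid/movo)
<- ok
-> archive crv(/wuro)
<- ok
-> archive jot(/wuro/gil, flihu)
<- created
-> archive jot(/rud, fodrura)
<- overwrote
-> archive scanf(/drid)
<- [ladejox]

Answer: 1982-09-10


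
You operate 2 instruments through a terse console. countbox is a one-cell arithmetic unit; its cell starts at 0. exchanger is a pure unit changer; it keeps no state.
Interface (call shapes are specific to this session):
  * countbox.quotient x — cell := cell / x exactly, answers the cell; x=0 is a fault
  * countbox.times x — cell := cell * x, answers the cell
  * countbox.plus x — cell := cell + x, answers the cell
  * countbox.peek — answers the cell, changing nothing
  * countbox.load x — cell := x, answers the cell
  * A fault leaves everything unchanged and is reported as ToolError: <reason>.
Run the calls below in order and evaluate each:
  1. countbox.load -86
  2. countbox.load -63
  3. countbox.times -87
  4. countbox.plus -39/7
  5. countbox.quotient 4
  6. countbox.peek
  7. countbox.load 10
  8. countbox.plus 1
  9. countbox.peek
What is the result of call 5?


Answer: 9582/7

Derivation:
Then countbox.load(x: -86), and see -86.
Then countbox.load(x: -63), and get -63.
Next I call countbox.times(x: -87): 5481.
Invoking countbox.plus(x: -39/7), giving 38328/7.
Next I call countbox.quotient(x: 4), and observe 9582/7.
Invoking countbox.peek, and get 9582/7.
Next I call countbox.load(x: 10), and observe 10.
Invoking countbox.plus(x: 1): 11.
I call countbox.peek(), giving 11.


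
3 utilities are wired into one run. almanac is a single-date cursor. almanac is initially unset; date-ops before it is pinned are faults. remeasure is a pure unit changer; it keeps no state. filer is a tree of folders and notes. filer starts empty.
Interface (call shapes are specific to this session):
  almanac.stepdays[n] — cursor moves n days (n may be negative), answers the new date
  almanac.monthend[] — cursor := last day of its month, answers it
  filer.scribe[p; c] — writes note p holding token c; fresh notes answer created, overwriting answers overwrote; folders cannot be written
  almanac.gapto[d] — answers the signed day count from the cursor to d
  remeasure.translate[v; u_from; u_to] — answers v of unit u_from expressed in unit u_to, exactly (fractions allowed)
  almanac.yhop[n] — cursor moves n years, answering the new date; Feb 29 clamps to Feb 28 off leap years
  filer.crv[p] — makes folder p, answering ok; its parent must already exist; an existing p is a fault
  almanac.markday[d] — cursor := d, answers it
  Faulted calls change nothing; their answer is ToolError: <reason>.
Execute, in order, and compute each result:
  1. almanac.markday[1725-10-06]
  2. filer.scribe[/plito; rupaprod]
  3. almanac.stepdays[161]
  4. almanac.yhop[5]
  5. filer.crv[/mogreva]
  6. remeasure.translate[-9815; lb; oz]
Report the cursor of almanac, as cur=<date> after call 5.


Act: almanac.markday[d=1725-10-06]
Obs: 1725-10-06
Act: filer.scribe[p=/plito; c=rupaprod]
Obs: created
Act: almanac.stepdays[n=161]
Obs: 1726-03-16
Act: almanac.yhop[n=5]
Obs: 1731-03-16
Act: filer.crv[p=/mogreva]
Obs: ok
Act: remeasure.translate[v=-9815; u_from=lb; u_to=oz]
Obs: -157040

Answer: cur=1731-03-16


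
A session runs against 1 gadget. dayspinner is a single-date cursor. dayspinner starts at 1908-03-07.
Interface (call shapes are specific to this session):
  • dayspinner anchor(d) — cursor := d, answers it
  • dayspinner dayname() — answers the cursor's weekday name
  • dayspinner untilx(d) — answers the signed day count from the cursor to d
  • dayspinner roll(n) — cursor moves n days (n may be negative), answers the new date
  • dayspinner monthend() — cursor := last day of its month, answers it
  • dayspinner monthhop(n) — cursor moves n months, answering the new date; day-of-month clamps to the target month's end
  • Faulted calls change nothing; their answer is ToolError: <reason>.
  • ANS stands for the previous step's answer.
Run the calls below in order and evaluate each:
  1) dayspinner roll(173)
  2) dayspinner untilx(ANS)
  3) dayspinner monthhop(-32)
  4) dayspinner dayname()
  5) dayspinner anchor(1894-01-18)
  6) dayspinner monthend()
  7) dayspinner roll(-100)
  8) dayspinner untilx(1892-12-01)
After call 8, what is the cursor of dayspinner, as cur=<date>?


Answer: cur=1893-10-23

Derivation:
$ dayspinner roll 173
:: 1908-08-27
$ dayspinner untilx ANS
:: 0
$ dayspinner monthhop -32
:: 1905-12-27
$ dayspinner dayname
:: Wednesday
$ dayspinner anchor 1894-01-18
:: 1894-01-18
$ dayspinner monthend
:: 1894-01-31
$ dayspinner roll -100
:: 1893-10-23
$ dayspinner untilx 1892-12-01
:: -326


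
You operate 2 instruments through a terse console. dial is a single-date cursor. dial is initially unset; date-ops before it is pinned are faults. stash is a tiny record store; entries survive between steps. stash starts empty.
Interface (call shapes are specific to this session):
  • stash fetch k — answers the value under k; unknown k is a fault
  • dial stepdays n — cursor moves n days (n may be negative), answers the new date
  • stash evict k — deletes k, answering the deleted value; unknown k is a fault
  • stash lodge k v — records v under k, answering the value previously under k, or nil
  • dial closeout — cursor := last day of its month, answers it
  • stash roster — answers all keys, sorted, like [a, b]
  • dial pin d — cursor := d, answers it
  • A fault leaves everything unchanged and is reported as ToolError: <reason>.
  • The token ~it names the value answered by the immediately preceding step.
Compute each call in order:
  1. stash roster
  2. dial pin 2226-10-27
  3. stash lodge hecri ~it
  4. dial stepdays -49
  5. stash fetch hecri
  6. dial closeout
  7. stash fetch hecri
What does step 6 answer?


I run stash roster, and observe [].
I call dial pin passing d=2226-10-27, — result: 2226-10-27.
Now I run stash lodge passing k=hecri, v=~it, and see nil.
I use dial stepdays passing n=-49, and see 2226-09-08.
I run stash fetch passing k=hecri, which returns 2226-10-27.
Now I run dial closeout(), and get 2226-09-30.
I use stash fetch passing k=hecri, yielding 2226-10-27.

Answer: 2226-09-30


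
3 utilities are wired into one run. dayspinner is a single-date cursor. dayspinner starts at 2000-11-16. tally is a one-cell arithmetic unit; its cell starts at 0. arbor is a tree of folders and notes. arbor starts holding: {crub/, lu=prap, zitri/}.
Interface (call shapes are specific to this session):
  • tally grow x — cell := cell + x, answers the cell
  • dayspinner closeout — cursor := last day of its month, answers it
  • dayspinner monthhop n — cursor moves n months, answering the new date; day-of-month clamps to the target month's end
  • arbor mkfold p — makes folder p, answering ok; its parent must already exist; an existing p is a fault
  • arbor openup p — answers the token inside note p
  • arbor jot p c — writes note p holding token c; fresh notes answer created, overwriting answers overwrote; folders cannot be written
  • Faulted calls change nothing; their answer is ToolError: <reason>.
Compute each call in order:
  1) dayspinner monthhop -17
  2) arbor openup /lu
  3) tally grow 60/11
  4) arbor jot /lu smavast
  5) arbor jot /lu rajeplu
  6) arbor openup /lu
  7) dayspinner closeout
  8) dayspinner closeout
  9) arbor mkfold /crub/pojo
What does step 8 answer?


Answer: 1999-06-30

Derivation:
·→ dayspinner monthhop(n='-17')
·← 1999-06-16
·→ arbor openup(p='/lu')
·← prap
·→ tally grow(x='60/11')
·← 60/11
·→ arbor jot(p='/lu', c='smavast')
·← overwrote
·→ arbor jot(p='/lu', c='rajeplu')
·← overwrote
·→ arbor openup(p='/lu')
·← rajeplu
·→ dayspinner closeout()
·← 1999-06-30
·→ dayspinner closeout()
·← 1999-06-30
·→ arbor mkfold(p='/crub/pojo')
·← ok


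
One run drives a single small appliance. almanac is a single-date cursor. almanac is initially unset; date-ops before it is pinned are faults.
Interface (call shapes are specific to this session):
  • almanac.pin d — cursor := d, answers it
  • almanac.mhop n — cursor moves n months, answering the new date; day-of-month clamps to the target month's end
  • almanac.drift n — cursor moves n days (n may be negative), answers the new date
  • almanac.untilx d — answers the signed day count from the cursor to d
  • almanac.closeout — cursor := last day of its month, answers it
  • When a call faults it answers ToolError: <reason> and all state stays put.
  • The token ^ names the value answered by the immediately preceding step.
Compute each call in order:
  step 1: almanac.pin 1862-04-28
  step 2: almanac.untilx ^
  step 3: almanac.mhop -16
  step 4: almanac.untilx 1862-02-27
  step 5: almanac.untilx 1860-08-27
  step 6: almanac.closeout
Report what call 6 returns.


Answer: 1860-12-31

Derivation:
-- pin(d='1862-04-28') == 1862-04-28
-- untilx(d='^') == 0
-- mhop(n='-16') == 1860-12-28
-- untilx(d='1862-02-27') == 426
-- untilx(d='1860-08-27') == -123
-- closeout() == 1860-12-31


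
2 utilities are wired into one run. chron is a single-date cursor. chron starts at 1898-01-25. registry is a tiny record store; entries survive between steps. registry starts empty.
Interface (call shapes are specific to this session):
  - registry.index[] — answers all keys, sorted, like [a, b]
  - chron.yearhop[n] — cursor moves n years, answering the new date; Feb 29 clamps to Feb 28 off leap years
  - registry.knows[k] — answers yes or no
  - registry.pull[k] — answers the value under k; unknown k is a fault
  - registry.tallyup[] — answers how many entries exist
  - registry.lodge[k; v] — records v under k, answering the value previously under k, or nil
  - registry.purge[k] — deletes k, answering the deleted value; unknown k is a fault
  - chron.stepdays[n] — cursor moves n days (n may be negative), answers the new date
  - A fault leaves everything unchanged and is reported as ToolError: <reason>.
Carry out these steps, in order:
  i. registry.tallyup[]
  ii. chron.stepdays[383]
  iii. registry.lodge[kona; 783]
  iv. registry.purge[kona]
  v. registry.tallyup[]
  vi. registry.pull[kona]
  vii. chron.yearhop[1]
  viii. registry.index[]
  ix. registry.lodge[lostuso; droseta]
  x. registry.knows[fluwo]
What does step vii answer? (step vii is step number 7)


Answer: 1900-02-12

Derivation:
==> tallyup()
<== 0
==> stepdays(n→383)
<== 1899-02-12
==> lodge(k→kona, v→783)
<== nil
==> purge(k→kona)
<== 783
==> tallyup()
<== 0
==> pull(k→kona)
<== ToolError: no such key kona
==> yearhop(n→1)
<== 1900-02-12
==> index()
<== []
==> lodge(k→lostuso, v→droseta)
<== nil
==> knows(k→fluwo)
<== no


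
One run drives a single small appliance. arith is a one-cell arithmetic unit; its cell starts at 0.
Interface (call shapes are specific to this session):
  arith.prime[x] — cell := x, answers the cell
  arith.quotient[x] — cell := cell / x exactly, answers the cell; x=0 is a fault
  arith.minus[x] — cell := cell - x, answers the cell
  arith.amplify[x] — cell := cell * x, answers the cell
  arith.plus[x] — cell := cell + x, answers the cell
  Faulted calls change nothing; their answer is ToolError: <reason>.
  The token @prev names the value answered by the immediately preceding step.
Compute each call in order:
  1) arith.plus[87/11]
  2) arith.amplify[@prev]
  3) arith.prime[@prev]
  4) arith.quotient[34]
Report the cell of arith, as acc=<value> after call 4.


>> arith.plus(x: 87/11)
<< 87/11
>> arith.amplify(x: @prev)
<< 7569/121
>> arith.prime(x: @prev)
<< 7569/121
>> arith.quotient(x: 34)
<< 7569/4114

Answer: acc=7569/4114


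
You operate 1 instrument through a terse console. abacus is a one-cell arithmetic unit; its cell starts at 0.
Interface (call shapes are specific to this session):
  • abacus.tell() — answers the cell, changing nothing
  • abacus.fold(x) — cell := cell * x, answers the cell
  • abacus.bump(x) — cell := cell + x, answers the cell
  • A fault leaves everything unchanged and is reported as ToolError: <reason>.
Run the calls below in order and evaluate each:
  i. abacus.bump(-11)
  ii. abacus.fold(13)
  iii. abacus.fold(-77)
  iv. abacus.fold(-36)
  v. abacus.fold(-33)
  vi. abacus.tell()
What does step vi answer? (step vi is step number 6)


Answer: 13081068

Derivation:
% bump x→-11
:: -11
% fold x→13
:: -143
% fold x→-77
:: 11011
% fold x→-36
:: -396396
% fold x→-33
:: 13081068
% tell
:: 13081068


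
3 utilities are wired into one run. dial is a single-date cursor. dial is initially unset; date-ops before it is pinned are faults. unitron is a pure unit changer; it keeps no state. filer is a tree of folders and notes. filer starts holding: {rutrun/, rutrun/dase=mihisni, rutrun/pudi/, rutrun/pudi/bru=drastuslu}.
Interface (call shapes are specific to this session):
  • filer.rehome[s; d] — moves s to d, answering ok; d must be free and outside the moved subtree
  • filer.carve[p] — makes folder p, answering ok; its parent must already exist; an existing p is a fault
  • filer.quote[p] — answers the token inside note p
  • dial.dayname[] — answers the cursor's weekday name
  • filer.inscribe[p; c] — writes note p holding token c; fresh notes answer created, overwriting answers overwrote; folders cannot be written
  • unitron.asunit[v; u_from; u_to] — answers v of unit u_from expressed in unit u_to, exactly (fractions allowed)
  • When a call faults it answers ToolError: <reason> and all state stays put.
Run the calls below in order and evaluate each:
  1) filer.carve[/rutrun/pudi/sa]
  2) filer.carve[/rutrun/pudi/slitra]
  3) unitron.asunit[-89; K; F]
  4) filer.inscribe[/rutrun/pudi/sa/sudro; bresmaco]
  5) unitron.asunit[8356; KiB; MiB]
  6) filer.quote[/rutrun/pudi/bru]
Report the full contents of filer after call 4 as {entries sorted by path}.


Answer: {rutrun/, rutrun/dase=mihisni, rutrun/pudi/, rutrun/pudi/bru=drastuslu, rutrun/pudi/sa/, rutrun/pudi/sa/sudro=bresmaco, rutrun/pudi/slitra/}

Derivation:
~$ carve p='/rutrun/pudi/sa'
  ok
~$ carve p='/rutrun/pudi/slitra'
  ok
~$ asunit v='-89' u_from='K' u_to='F'
  -61987/100
~$ inscribe p='/rutrun/pudi/sa/sudro' c='bresmaco'
  created
~$ asunit v='8356' u_from='KiB' u_to='MiB'
  2089/256
~$ quote p='/rutrun/pudi/bru'
  drastuslu
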